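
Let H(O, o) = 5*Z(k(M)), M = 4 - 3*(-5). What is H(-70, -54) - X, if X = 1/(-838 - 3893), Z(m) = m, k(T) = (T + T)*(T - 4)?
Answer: 13483351/4731 ≈ 2850.0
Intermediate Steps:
M = 19 (M = 4 + 15 = 19)
k(T) = 2*T*(-4 + T) (k(T) = (2*T)*(-4 + T) = 2*T*(-4 + T))
H(O, o) = 2850 (H(O, o) = 5*(2*19*(-4 + 19)) = 5*(2*19*15) = 5*570 = 2850)
X = -1/4731 (X = 1/(-4731) = -1/4731 ≈ -0.00021137)
H(-70, -54) - X = 2850 - 1*(-1/4731) = 2850 + 1/4731 = 13483351/4731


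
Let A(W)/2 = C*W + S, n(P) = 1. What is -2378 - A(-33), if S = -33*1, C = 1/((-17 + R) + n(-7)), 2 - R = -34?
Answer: -23087/10 ≈ -2308.7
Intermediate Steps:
R = 36 (R = 2 - 1*(-34) = 2 + 34 = 36)
C = 1/20 (C = 1/((-17 + 36) + 1) = 1/(19 + 1) = 1/20 ≈ 0.050000)
S = -33
A(W) = -66 + W/10 (A(W) = 2*(W/20 - 33) = 2*(-33 + W/20) = -66 + W/10)
-2378 - A(-33) = -2378 - (-66 + (1/10)*(-33)) = -2378 - (-66 - 33/10) = -2378 - 1*(-693/10) = -2378 + 693/10 = -23087/10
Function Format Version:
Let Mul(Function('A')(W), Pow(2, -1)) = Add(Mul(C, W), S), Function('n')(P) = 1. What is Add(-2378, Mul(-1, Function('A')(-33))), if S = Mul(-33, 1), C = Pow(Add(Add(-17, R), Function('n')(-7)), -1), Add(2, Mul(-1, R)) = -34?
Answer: Rational(-23087, 10) ≈ -2308.7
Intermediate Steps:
R = 36 (R = Add(2, Mul(-1, -34)) = Add(2, 34) = 36)
C = Rational(1, 20) (C = Pow(Add(Add(-17, 36), 1), -1) = Pow(Add(19, 1), -1) = Pow(20, -1) = Rational(1, 20) ≈ 0.050000)
S = -33
Function('A')(W) = Add(-66, Mul(Rational(1, 10), W)) (Function('A')(W) = Mul(2, Add(Mul(Rational(1, 20), W), -33)) = Mul(2, Add(-33, Mul(Rational(1, 20), W))) = Add(-66, Mul(Rational(1, 10), W)))
Add(-2378, Mul(-1, Function('A')(-33))) = Add(-2378, Mul(-1, Add(-66, Mul(Rational(1, 10), -33)))) = Add(-2378, Mul(-1, Add(-66, Rational(-33, 10)))) = Add(-2378, Mul(-1, Rational(-693, 10))) = Add(-2378, Rational(693, 10)) = Rational(-23087, 10)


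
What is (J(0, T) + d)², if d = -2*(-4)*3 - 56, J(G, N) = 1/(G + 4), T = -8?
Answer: 16129/16 ≈ 1008.1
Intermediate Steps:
J(G, N) = 1/(4 + G)
d = -32 (d = 8*3 - 56 = 24 - 56 = -32)
(J(0, T) + d)² = (1/(4 + 0) - 32)² = (1/4 - 32)² = (¼ - 32)² = (-127/4)² = 16129/16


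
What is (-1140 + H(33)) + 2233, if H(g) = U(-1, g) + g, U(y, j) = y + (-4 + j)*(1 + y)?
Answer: 1125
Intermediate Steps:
U(y, j) = y + (1 + y)*(-4 + j)
H(g) = -1 + g (H(g) = (-4 + g - 3*(-1) + g*(-1)) + g = (-4 + g + 3 - g) + g = -1 + g)
(-1140 + H(33)) + 2233 = (-1140 + (-1 + 33)) + 2233 = (-1140 + 32) + 2233 = -1108 + 2233 = 1125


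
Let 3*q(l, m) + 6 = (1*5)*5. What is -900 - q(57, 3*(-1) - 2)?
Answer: -2719/3 ≈ -906.33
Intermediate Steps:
q(l, m) = 19/3 (q(l, m) = -2 + ((1*5)*5)/3 = -2 + (5*5)/3 = -2 + (1/3)*25 = -2 + 25/3 = 19/3)
-900 - q(57, 3*(-1) - 2) = -900 - 1*19/3 = -900 - 19/3 = -2719/3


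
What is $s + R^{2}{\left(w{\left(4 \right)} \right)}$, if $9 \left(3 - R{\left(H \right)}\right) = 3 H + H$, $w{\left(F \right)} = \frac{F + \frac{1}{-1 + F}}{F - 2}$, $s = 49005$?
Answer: $\frac{35727670}{729} \approx 49009.0$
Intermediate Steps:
$w{\left(F \right)} = \frac{F + \frac{1}{-1 + F}}{-2 + F}$
$R{\left(H \right)} = 3 - \frac{4 H}{9}$ ($R{\left(H \right)} = 3 - \frac{3 H + H}{9} = 3 - \frac{4 H}{9}$)
$s + R^{2}{\left(w{\left(4 \right)} \right)} = 49005 + \left(3 - \frac{4 \frac{1 + 4^{2} - 4}{2 + 4^{2} - 12}}{9}\right)^{2} = 49005 + \left(3 - \frac{4 \frac{1 + 16 - 4}{2 + 16 - 12}}{9}\right)^{2} = 49005 + \left(3 - \frac{4 \cdot \frac{1}{6} \cdot 13}{9}\right)^{2} = 49005 + \left(3 - \frac{26}{27}\right)^{2} = 49005 + \left(\frac{55}{27}\right)^{2} = 49005 + \frac{3025}{729} = \frac{35727670}{729}$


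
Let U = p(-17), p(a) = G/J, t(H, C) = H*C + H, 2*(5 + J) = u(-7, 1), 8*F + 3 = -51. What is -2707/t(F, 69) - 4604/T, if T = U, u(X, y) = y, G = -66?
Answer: -3203531/10395 ≈ -308.18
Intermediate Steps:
F = -27/4 (F = -3/8 + (1/8)*(-51) = -3/8 - 51/8 = -27/4 ≈ -6.7500)
J = -9/2 (J = -5 + (1/2)*1 = -5 + 1/2 = -9/2 ≈ -4.5000)
t(H, C) = H + C*H (t(H, C) = C*H + H = H + C*H)
p(a) = 44/3 (p(a) = -66/(-9/2) = -66*(-2/9) = 44/3)
U = 44/3 ≈ 14.667
T = 44/3 ≈ 14.667
-2707/t(F, 69) - 4604/T = -2707*(-4/(27*(1 + 69))) - 4604/44/3 = -2707/((-27/4*70)) - 4604*3/44 = -2707/(-945/2) - 3453/11 = -2707*(-2/945) - 3453/11 = 5414/945 - 3453/11 = -3203531/10395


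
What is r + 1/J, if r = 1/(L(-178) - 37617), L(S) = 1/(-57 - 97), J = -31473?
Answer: -10639861/182323686987 ≈ -5.8357e-5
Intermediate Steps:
L(S) = -1/154 (L(S) = 1/(-154) = -1/154)
r = -154/5793019 (r = 1/(-1/154 - 37617) = 1/(-5793019/154) = -154/5793019 ≈ -2.6584e-5)
r + 1/J = -154/5793019 + 1/(-31473) = -154/5793019 - 1/31473 = -10639861/182323686987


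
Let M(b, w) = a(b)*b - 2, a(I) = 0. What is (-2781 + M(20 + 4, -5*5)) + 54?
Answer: -2729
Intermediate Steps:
M(b, w) = -2 (M(b, w) = 0*b - 2 = 0 - 2 = -2)
(-2781 + M(20 + 4, -5*5)) + 54 = (-2781 - 2) + 54 = -2783 + 54 = -2729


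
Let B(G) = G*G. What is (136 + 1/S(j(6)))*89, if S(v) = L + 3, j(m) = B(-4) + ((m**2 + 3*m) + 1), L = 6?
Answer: 109025/9 ≈ 12114.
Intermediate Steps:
B(G) = G**2
j(m) = 17 + m**2 + 3*m (j(m) = (-4)**2 + ((m**2 + 3*m) + 1) = 16 + (1 + m**2 + 3*m) = 17 + m**2 + 3*m)
S(v) = 9 (S(v) = 6 + 3 = 9)
(136 + 1/S(j(6)))*89 = (136 + 1/9)*89 = (1225/9)*89 = 109025/9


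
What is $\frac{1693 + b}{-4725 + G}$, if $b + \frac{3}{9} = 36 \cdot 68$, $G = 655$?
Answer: $- \frac{6211}{6105} \approx -1.0174$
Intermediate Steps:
$b = \frac{7343}{3}$ ($b = - \frac{1}{3} + 36 \cdot 68 = - \frac{1}{3} + 2448 = \frac{7343}{3} \approx 2447.7$)
$\frac{1693 + b}{-4725 + G} = \frac{1693 + \frac{7343}{3}}{-4725 + 655} = \frac{12422}{3 \left(-4070\right)} = \frac{12422}{3} \left(- \frac{1}{4070}\right) = - \frac{6211}{6105}$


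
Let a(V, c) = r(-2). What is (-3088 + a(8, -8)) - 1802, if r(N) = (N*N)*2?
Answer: -4882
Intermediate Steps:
r(N) = 2*N² (r(N) = N²*2 = 2*N²)
a(V, c) = 8 (a(V, c) = 2*(-2)² = 2*4 = 8)
(-3088 + a(8, -8)) - 1802 = (-3088 + 8) - 1802 = -3080 - 1802 = -4882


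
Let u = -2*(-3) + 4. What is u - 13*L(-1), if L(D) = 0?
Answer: 10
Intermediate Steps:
u = 10 (u = 6 + 4 = 10)
u - 13*L(-1) = 10 - 13*0 = 10 + 0 = 10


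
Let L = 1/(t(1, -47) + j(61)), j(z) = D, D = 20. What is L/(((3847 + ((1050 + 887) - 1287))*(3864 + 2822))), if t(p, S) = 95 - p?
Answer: 1/3427631388 ≈ 2.9175e-10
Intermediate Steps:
j(z) = 20
L = 1/114 (L = 1/((95 - 1*1) + 20) = 1/((95 - 1) + 20) = 1/(94 + 20) = 1/114 ≈ 0.0087719)
L/(((3847 + ((1050 + 887) - 1287))*(3864 + 2822))) = 1/(114*(((3847 + ((1050 + 887) - 1287))*(3864 + 2822)))) = 1/(114*(((3847 + (1937 - 1287))*6686))) = 1/(114*(((3847 + 650)*6686))) = 1/(114*((4497*6686))) = (1/114)/30066942 = (1/114)*(1/30066942) = 1/3427631388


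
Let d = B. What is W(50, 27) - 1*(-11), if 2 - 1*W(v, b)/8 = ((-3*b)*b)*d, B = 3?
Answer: 52515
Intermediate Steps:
d = 3
W(v, b) = 16 + 72*b² (W(v, b) = 16 - 8*(-3*b)*b*3 = 16 - 8*(-3*b²)*3 = 16 - (-72)*b² = 16 + 72*b²)
W(50, 27) - 1*(-11) = (16 + 72*27²) - 1*(-11) = (16 + 72*729) + 11 = (16 + 52488) + 11 = 52504 + 11 = 52515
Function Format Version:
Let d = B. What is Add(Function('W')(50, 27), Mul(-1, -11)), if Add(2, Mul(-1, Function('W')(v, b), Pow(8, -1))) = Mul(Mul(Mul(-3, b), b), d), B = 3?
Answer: 52515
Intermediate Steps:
d = 3
Function('W')(v, b) = Add(16, Mul(72, Pow(b, 2))) (Function('W')(v, b) = Add(16, Mul(-8, Mul(Mul(Mul(-3, b), b), 3))) = Add(16, Mul(-8, Mul(Mul(-3, Pow(b, 2)), 3))) = Add(16, Mul(-8, Mul(-9, Pow(b, 2)))) = Add(16, Mul(72, Pow(b, 2))))
Add(Function('W')(50, 27), Mul(-1, -11)) = Add(Add(16, Mul(72, Pow(27, 2))), Mul(-1, -11)) = Add(Add(16, Mul(72, 729)), 11) = Add(Add(16, 52488), 11) = Add(52504, 11) = 52515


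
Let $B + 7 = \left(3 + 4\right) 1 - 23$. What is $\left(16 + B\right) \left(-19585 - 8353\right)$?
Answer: $195566$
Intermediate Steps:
$B = -23$ ($B = -7 - \left(23 - \left(3 + 4\right) 1\right) = -7 + \left(7 \cdot 1 - 23\right) = -7 + \left(7 - 23\right) = -7 - 16 = -23$)
$\left(16 + B\right) \left(-19585 - 8353\right) = \left(16 - 23\right) \left(-19585 - 8353\right) = - 7 \left(-19585 - 8353\right) = \left(-7\right) \left(-27938\right) = 195566$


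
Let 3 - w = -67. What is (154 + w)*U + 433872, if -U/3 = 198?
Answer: 300816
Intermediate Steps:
U = -594 (U = -3*198 = -594)
w = 70 (w = 3 - 1*(-67) = 3 + 67 = 70)
(154 + w)*U + 433872 = (154 + 70)*(-594) + 433872 = 224*(-594) + 433872 = -133056 + 433872 = 300816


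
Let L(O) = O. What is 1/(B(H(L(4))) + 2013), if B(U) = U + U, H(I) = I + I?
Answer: 1/2029 ≈ 0.00049285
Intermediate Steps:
H(I) = 2*I
B(U) = 2*U
1/(B(H(L(4))) + 2013) = 1/(2*(2*4) + 2013) = 1/(2*8 + 2013) = 1/(16 + 2013) = 1/2029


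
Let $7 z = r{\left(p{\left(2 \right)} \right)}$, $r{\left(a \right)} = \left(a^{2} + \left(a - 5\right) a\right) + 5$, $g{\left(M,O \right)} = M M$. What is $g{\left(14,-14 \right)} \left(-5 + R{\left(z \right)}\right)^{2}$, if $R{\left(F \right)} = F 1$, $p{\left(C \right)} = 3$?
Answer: $2916$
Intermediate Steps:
$g{\left(M,O \right)} = M^{2}$
$r{\left(a \right)} = 5 + a^{2} + a \left(-5 + a\right)$ ($r{\left(a \right)} = \left(a^{2} + \left(a - 5\right) a\right) + 5 = \left(a^{2} + \left(-5 + a\right) a\right) + 5 = \left(a^{2} + a \left(-5 + a\right)\right) + 5 = 5 + a^{2} + a \left(-5 + a\right)$)
$z = \frac{8}{7}$ ($z = \frac{5 - 15 + 2 \cdot 3^{2}}{7} = \frac{5 - 15 + 2 \cdot 9}{7} = \frac{5 - 15 + 18}{7} = \frac{1}{7} \cdot 8 = \frac{8}{7} \approx 1.1429$)
$R{\left(F \right)} = F$
$g{\left(14,-14 \right)} \left(-5 + R{\left(z \right)}\right)^{2} = 14^{2} \left(-5 + \frac{8}{7}\right)^{2} = 196 \left(- \frac{27}{7}\right)^{2} = 196 \cdot \frac{729}{49} = 2916$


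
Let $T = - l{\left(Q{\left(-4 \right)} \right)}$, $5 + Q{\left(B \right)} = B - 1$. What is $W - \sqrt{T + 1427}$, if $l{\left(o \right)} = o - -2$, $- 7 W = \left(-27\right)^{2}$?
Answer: $- \frac{729}{7} - \sqrt{1435} \approx -142.02$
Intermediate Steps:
$Q{\left(B \right)} = -6 + B$ ($Q{\left(B \right)} = -5 + \left(B - 1\right) = -5 + \left(-1 + B\right) = -6 + B$)
$W = - \frac{729}{7}$ ($W = - \frac{\left(-27\right)^{2}}{7} = \left(- \frac{1}{7}\right) 729 = - \frac{729}{7} \approx -104.14$)
$l{\left(o \right)} = 2 + o$ ($l{\left(o \right)} = o + 2 = 2 + o$)
$T = 8$ ($T = - (2 - 10) = \left(-1\right) \left(-8\right) = 8$)
$W - \sqrt{T + 1427} = - \frac{729}{7} - \sqrt{8 + 1427} = - \frac{729}{7} - \sqrt{1435}$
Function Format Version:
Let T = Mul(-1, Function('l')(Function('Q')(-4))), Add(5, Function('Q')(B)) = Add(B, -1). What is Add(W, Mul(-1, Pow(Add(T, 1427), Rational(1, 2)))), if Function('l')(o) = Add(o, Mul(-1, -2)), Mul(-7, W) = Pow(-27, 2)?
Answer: Add(Rational(-729, 7), Mul(-1, Pow(1435, Rational(1, 2)))) ≈ -142.02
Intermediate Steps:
Function('Q')(B) = Add(-6, B) (Function('Q')(B) = Add(-5, Add(B, -1)) = Add(-5, Add(-1, B)) = Add(-6, B))
W = Rational(-729, 7) (W = Mul(Rational(-1, 7), Pow(-27, 2)) = Mul(Rational(-1, 7), 729) = Rational(-729, 7) ≈ -104.14)
Function('l')(o) = Add(2, o) (Function('l')(o) = Add(o, 2) = Add(2, o))
T = 8 (T = Mul(-1, Add(2, Add(-6, -4))) = Mul(-1, Add(2, -10)) = Mul(-1, -8) = 8)
Add(W, Mul(-1, Pow(Add(T, 1427), Rational(1, 2)))) = Add(Rational(-729, 7), Mul(-1, Pow(Add(8, 1427), Rational(1, 2)))) = Add(Rational(-729, 7), Mul(-1, Pow(1435, Rational(1, 2))))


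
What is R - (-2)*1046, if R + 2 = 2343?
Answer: 4433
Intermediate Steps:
R = 2341 (R = -2 + 2343 = 2341)
R - (-2)*1046 = 2341 - (-2)*1046 = 2341 - 1*(-2092) = 2341 + 2092 = 4433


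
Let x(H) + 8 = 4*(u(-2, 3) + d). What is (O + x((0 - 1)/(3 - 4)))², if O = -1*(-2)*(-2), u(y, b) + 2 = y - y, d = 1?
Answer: 256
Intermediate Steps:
u(y, b) = -2 (u(y, b) = -2 + (y - y) = -2 + 0 = -2)
x(H) = -12 (x(H) = -8 + 4*(-2 + 1) = -8 + 4*(-1) = -8 - 4 = -12)
O = -4 (O = 2*(-2) = -4)
(O + x((0 - 1)/(3 - 4)))² = (-4 - 12)² = (-16)² = 256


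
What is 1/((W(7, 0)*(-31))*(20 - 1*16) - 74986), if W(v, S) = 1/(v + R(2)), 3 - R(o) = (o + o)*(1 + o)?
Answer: -1/74924 ≈ -1.3347e-5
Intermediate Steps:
R(o) = 3 - 2*o*(1 + o) (R(o) = 3 - (o + o)*(1 + o) = 3 - 2*o*(1 + o))
W(v, S) = 1/(-9 + v) (W(v, S) = 1/(v + (3 - 2*2 - 2*2²)) = 1/(v + (3 - 4 - 2*4)) = 1/(v + (3 - 4 - 8)) = 1/(v - 9) = 1/(-9 + v))
1/((W(7, 0)*(-31))*(20 - 1*16) - 74986) = 1/((-31/(-9 + 7))*(20 - 1*16) - 74986) = 1/((-31/(-2))*(20 - 16) - 74986) = 1/(-½*(-31)*4 - 74986) = 1/((31/2)*4 - 74986) = 1/(62 - 74986) = 1/(-74924) = -1/74924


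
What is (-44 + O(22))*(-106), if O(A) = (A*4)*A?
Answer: -200552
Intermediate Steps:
O(A) = 4*A² (O(A) = (4*A)*A = 4*A²)
(-44 + O(22))*(-106) = (-44 + 4*22²)*(-106) = (-44 + 4*484)*(-106) = (-44 + 1936)*(-106) = 1892*(-106) = -200552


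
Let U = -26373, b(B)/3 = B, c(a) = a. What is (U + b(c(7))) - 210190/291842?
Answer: -3845415287/145921 ≈ -26353.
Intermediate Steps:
b(B) = 3*B
(U + b(c(7))) - 210190/291842 = (-26373 + 3*7) - 210190/291842 = (-26373 + 21) - 210190*1/291842 = -26352 - 105095/145921 = -3845415287/145921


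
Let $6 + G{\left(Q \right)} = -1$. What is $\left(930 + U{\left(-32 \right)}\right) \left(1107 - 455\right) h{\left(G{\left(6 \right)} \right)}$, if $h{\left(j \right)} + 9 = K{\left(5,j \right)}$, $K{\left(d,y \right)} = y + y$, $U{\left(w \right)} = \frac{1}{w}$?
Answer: $- \frac{111566491}{8} \approx -1.3946 \cdot 10^{7}$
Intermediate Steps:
$G{\left(Q \right)} = -7$ ($G{\left(Q \right)} = -6 - 1 = -7$)
$K{\left(d,y \right)} = 2 y$
$h{\left(j \right)} = -9 + 2 j$
$\left(930 + U{\left(-32 \right)}\right) \left(1107 - 455\right) h{\left(G{\left(6 \right)} \right)} = \left(930 + \frac{1}{-32}\right) \left(1107 - 455\right) \left(-9 + 2 \left(-7\right)\right) = \left(930 - \frac{1}{32}\right) 652 \left(-9 - 14\right) = \frac{29759}{32} \cdot 652 \left(-23\right) = \frac{4850717}{8} \left(-23\right) = - \frac{111566491}{8}$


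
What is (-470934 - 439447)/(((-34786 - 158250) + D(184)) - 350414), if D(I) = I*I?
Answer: 910381/509594 ≈ 1.7865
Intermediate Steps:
D(I) = I²
(-470934 - 439447)/(((-34786 - 158250) + D(184)) - 350414) = (-470934 - 439447)/(((-34786 - 158250) + 184²) - 350414) = -910381/((-193036 + 33856) - 350414) = -910381/(-159180 - 350414) = -910381/(-509594) = -910381*(-1/509594) = 910381/509594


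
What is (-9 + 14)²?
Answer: 25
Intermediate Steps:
(-9 + 14)² = 5² = 25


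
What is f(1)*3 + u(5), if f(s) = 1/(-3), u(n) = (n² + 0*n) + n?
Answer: 29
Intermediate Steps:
u(n) = n + n² (u(n) = (n² + 0) + n = n² + n = n + n²)
f(s) = -⅓
f(1)*3 + u(5) = -⅓*3 + 5*(1 + 5) = -1 + 5*6 = -1 + 30 = 29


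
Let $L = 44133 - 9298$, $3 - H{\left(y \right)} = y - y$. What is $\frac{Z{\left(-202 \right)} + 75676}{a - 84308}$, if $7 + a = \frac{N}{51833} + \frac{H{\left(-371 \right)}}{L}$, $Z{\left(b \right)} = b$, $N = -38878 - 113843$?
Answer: $- \frac{45425349078690}{50748233101787} \approx -0.89511$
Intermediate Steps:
$H{\left(y \right)} = 3$ ($H{\left(y \right)} = 3 - \left(y - y\right) = 3 - 0 = 3 + 0 = 3$)
$N = -152721$ ($N = -38878 - 113843 = -152721$)
$L = 34835$ ($L = 44133 - 9298 = 34835$)
$a = - \frac{17959098421}{1805602555}$ ($a = -7 + \left(- \frac{152721}{51833} + \frac{3}{34835}\right) = -7 - \frac{5319880536}{1805602555} = - \frac{17959098421}{1805602555} \approx -9.9463$)
$\frac{Z{\left(-202 \right)} + 75676}{a - 84308} = \frac{-202 + 75676}{- \frac{17959098421}{1805602555} - 84308} = \frac{75474}{- \frac{152244699305361}{1805602555}} = 75474 \left(- \frac{1805602555}{152244699305361}\right) = - \frac{45425349078690}{50748233101787}$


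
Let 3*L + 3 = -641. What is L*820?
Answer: -528080/3 ≈ -1.7603e+5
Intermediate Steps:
L = -644/3 (L = -1 + (1/3)*(-641) = -1 - 641/3 = -644/3 ≈ -214.67)
L*820 = -644/3*820 = -528080/3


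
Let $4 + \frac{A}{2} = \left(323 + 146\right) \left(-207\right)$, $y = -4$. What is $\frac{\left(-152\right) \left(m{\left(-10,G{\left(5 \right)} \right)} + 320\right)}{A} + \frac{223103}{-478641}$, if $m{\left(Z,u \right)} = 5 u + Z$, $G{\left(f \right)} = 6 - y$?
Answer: $- \frac{8564783201}{46469818767} \approx -0.18431$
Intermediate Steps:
$G{\left(f \right)} = 10$ ($G{\left(f \right)} = 6 - -4 = 6 + 4 = 10$)
$m{\left(Z,u \right)} = Z + 5 u$
$A = -194174$ ($A = -8 + 2 \left(323 + 146\right) \left(-207\right) = -8 + 2 \cdot 469 \left(-207\right) = -8 + 2 \left(-97083\right) = -8 - 194166 = -194174$)
$\frac{\left(-152\right) \left(m{\left(-10,G{\left(5 \right)} \right)} + 320\right)}{A} + \frac{223103}{-478641} = \frac{\left(-152\right) \left(\left(-10 + 5 \cdot 10\right) + 320\right)}{-194174} + \frac{223103}{-478641} = - 152 \left(\left(-10 + 50\right) + 320\right) \left(- \frac{1}{194174}\right) + 223103 \left(- \frac{1}{478641}\right) = - 152 \left(40 + 320\right) \left(- \frac{1}{194174}\right) - \frac{223103}{478641} = \left(-152\right) 360 \left(- \frac{1}{194174}\right) - \frac{223103}{478641} = \left(-54720\right) \left(- \frac{1}{194174}\right) - \frac{223103}{478641} = \frac{27360}{97087} - \frac{223103}{478641} = - \frac{8564783201}{46469818767}$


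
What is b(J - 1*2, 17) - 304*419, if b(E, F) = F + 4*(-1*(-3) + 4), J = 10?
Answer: -127331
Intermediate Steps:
b(E, F) = 28 + F (b(E, F) = F + 4*(3 + 4) = F + 4*7 = F + 28 = 28 + F)
b(J - 1*2, 17) - 304*419 = (28 + 17) - 304*419 = 45 - 127376 = -127331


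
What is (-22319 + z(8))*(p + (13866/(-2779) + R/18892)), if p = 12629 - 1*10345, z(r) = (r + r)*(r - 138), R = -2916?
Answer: -729785816622981/13125217 ≈ -5.5602e+7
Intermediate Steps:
z(r) = 2*r*(-138 + r) (z(r) = (2*r)*(-138 + r) = 2*r*(-138 + r))
p = 2284 (p = 12629 - 10345 = 2284)
(-22319 + z(8))*(p + (13866/(-2779) + R/18892)) = (-22319 + 2*8*(-138 + 8))*(2284 + (13866/(-2779) - 2916/18892)) = (-22319 + 2*8*(-130))*(2284 + (13866*(-1/2779) - 2916*1/18892)) = (-22319 - 2080)*(2284 + (-13866/2779 - 729/4723)) = -24399*(2284 - 67515009/13125217) = -24399*29910480619/13125217 = -729785816622981/13125217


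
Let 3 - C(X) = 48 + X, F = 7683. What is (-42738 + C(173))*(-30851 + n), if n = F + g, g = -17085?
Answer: 1729107868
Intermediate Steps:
C(X) = -45 - X (C(X) = 3 - (48 + X) = 3 + (-48 - X) = -45 - X)
n = -9402 (n = 7683 - 17085 = -9402)
(-42738 + C(173))*(-30851 + n) = (-42738 + (-45 - 1*173))*(-30851 - 9402) = (-42738 + (-45 - 173))*(-40253) = (-42738 - 218)*(-40253) = -42956*(-40253) = 1729107868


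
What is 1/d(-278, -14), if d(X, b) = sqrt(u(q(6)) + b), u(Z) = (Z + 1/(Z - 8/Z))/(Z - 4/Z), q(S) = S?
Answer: -4*I*sqrt(1610)/575 ≈ -0.27913*I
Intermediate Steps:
u(Z) = (Z + 1/(Z - 8/Z))/(Z - 4/Z)
d(X, b) = sqrt(261/224 + b) (d(X, b) = sqrt(6**2*(-7 + 6**2)/(32 + 6**4 - 12*6**2) + b) = sqrt(36*(-7 + 36)/(32 + 1296 - 12*36) + b) = sqrt(36*29/(32 + 1296 - 432) + b) = sqrt(36*29/896 + b) = sqrt(36*(1/896)*29 + b) = sqrt(261/224 + b))
1/d(-278, -14) = 1/(sqrt(3654 + 3136*(-14))/56) = 1/(sqrt(3654 - 43904)/56) = 1/(sqrt(-40250)/56) = 1/((5*I*sqrt(1610))/56) = 1/(5*I*sqrt(1610)/56) = -4*I*sqrt(1610)/575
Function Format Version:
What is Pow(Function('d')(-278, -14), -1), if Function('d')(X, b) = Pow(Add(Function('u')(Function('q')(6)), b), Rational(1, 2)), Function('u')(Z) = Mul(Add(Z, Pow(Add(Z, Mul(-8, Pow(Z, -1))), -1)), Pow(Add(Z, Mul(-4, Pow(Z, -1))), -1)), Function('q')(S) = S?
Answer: Mul(Rational(-4, 575), I, Pow(1610, Rational(1, 2))) ≈ Mul(-0.27913, I)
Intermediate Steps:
Function('u')(Z) = Mul(Pow(Add(Z, Mul(-4, Pow(Z, -1))), -1), Add(Z, Pow(Add(Z, Mul(-8, Pow(Z, -1))), -1)))
Function('d')(X, b) = Pow(Add(Rational(261, 224), b), Rational(1, 2)) (Function('d')(X, b) = Pow(Add(Mul(Pow(6, 2), Pow(Add(32, Pow(6, 4), Mul(-12, Pow(6, 2))), -1), Add(-7, Pow(6, 2))), b), Rational(1, 2)) = Pow(Add(Mul(36, Pow(Add(32, 1296, Mul(-12, 36)), -1), Add(-7, 36)), b), Rational(1, 2)) = Pow(Add(Mul(36, Pow(Add(32, 1296, -432), -1), 29), b), Rational(1, 2)) = Pow(Add(Mul(36, Pow(896, -1), 29), b), Rational(1, 2)) = Pow(Add(Mul(36, Rational(1, 896), 29), b), Rational(1, 2)) = Pow(Add(Rational(261, 224), b), Rational(1, 2)))
Pow(Function('d')(-278, -14), -1) = Pow(Mul(Rational(1, 56), Pow(Add(3654, Mul(3136, -14)), Rational(1, 2))), -1) = Pow(Mul(Rational(1, 56), Pow(Add(3654, -43904), Rational(1, 2))), -1) = Pow(Mul(Rational(1, 56), Pow(-40250, Rational(1, 2))), -1) = Pow(Mul(Rational(1, 56), Mul(5, I, Pow(1610, Rational(1, 2)))), -1) = Pow(Mul(Rational(5, 56), I, Pow(1610, Rational(1, 2))), -1) = Mul(Rational(-4, 575), I, Pow(1610, Rational(1, 2)))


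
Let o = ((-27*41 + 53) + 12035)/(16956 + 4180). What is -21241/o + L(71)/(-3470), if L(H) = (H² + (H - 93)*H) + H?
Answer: -155789470527/3810407 ≈ -40885.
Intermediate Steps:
L(H) = H + H² + H*(-93 + H) (L(H) = (H² + (-93 + H)*H) + H = (H² + H*(-93 + H)) + H = H + H² + H*(-93 + H))
o = 10981/21136 (o = ((-1107 + 53) + 12035)/21136 = (-1054 + 12035)*(1/21136) = 10981*(1/21136) = 10981/21136 ≈ 0.51954)
-21241/o + L(71)/(-3470) = -21241/10981/21136 + (2*71*(-46 + 71))/(-3470) = -21241*21136/10981 + (2*71*25)*(-1/3470) = -448949776/10981 + 3550*(-1/3470) = -448949776/10981 - 355/347 = -155789470527/3810407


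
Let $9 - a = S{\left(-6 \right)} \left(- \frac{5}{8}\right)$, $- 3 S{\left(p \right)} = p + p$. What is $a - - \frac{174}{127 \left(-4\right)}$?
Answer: $\frac{1417}{127} \approx 11.157$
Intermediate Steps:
$S{\left(p \right)} = - \frac{2 p}{3}$ ($S{\left(p \right)} = - \frac{p + p}{3} = - \frac{2 p}{3}$)
$a = \frac{23}{2}$ ($a = 9 - \left(- \frac{2}{3}\right) \left(-6\right) \left(- \frac{5}{8}\right) = 9 - 4 \left(\left(-5\right) \frac{1}{8}\right) = 9 - 4 \left(- \frac{5}{8}\right) = 9 - - \frac{5}{2} = 9 + \frac{5}{2} = \frac{23}{2} \approx 11.5$)
$a - - \frac{174}{127 \left(-4\right)} = \frac{23}{2} - - \frac{174}{127 \left(-4\right)} = \frac{23}{2} - - \frac{174}{-508} = \frac{23}{2} - \left(-174\right) \left(- \frac{1}{508}\right) = \frac{23}{2} - \frac{87}{254} = \frac{1417}{127}$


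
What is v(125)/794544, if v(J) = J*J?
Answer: 15625/794544 ≈ 0.019665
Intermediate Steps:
v(J) = J²
v(125)/794544 = 125²/794544 = 15625*(1/794544) = 15625/794544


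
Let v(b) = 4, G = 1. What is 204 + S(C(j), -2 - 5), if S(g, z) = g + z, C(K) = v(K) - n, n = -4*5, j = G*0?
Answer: 221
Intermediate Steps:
j = 0 (j = 1*0 = 0)
n = -20
C(K) = 24 (C(K) = 4 - 1*(-20) = 4 + 20 = 24)
204 + S(C(j), -2 - 5) = 204 + (24 + (-2 - 5)) = 204 + (24 - 7) = 204 + 17 = 221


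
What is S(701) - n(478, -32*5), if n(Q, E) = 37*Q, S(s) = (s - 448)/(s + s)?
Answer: -24795519/1402 ≈ -17686.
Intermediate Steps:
S(s) = (-448 + s)/(2*s) (S(s) = (-448 + s)/((2*s)) = (-448 + s)*(1/(2*s)) = (-448 + s)/(2*s))
S(701) - n(478, -32*5) = (½)*(-448 + 701)/701 - 37*478 = (½)*(1/701)*253 - 1*17686 = 253/1402 - 17686 = -24795519/1402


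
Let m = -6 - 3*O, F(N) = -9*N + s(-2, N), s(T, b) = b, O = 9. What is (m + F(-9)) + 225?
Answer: 264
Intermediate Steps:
F(N) = -8*N (F(N) = -9*N + N = -8*N)
m = -33 (m = -6 - 3*9 = -6 - 27 = -33)
(m + F(-9)) + 225 = (-33 - 8*(-9)) + 225 = (-33 + 72) + 225 = 39 + 225 = 264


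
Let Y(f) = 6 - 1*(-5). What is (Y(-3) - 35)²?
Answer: 576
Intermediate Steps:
Y(f) = 11 (Y(f) = 6 + 5 = 11)
(Y(-3) - 35)² = (11 - 35)² = (-24)² = 576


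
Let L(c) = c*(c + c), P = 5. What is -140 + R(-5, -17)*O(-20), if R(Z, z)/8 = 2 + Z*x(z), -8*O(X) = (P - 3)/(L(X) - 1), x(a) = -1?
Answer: -111874/799 ≈ -140.02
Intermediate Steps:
L(c) = 2*c² (L(c) = c*(2*c) = 2*c²)
O(X) = -1/(4*(-1 + 2*X²)) (O(X) = -(5 - 3)/(8*(2*X² - 1)) = -1/(4*(-1 + 2*X²)))
R(Z, z) = 16 - 8*Z (R(Z, z) = 8*(2 + Z*(-1)) = 8*(2 - Z) = 16 - 8*Z)
-140 + R(-5, -17)*O(-20) = -140 + (16 - 8*(-5))*(-1/(-4 + 8*(-20)²)) = -140 + (16 + 40)*(-1/(-4 + 8*400)) = -140 + 56*(-1/(-4 + 3200)) = -140 + 56*(-1/3196) = -140 - 14/799 = -111874/799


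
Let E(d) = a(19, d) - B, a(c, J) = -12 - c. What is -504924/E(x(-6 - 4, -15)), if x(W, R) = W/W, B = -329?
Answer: -252462/149 ≈ -1694.4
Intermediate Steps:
x(W, R) = 1
E(d) = 298 (E(d) = (-12 - 1*19) - 1*(-329) = (-12 - 19) + 329 = -31 + 329 = 298)
-504924/E(x(-6 - 4, -15)) = -504924/298 = -504924*1/298 = -252462/149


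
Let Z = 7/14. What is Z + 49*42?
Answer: 4117/2 ≈ 2058.5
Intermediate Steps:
Z = ½ (Z = 7*(1/14) = ½ ≈ 0.50000)
Z + 49*42 = ½ + 49*42 = ½ + 2058 = 4117/2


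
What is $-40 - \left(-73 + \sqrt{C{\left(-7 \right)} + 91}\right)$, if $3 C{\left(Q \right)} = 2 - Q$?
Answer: $33 - \sqrt{94} \approx 23.305$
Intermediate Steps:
$C{\left(Q \right)} = \frac{2}{3} - \frac{Q}{3}$ ($C{\left(Q \right)} = \frac{2 - Q}{3} = \frac{2}{3} - \frac{Q}{3}$)
$-40 - \left(-73 + \sqrt{C{\left(-7 \right)} + 91}\right) = -40 - \left(-73 + \sqrt{\left(\frac{2}{3} - - \frac{7}{3}\right) + 91}\right) = -40 - \left(-73 + \sqrt{\left(\frac{2}{3} + \frac{7}{3}\right) + 91}\right) = -40 - \left(-73 + \sqrt{3 + 91}\right) = -40 - \left(-73 + \sqrt{94}\right) = -40 + \left(73 - \sqrt{94}\right) = 33 - \sqrt{94}$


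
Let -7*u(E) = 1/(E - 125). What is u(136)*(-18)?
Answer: 18/77 ≈ 0.23377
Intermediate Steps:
u(E) = -1/(7*(-125 + E)) (u(E) = -1/(7*(E - 125)) = -1/(7*(-125 + E)))
u(136)*(-18) = -1/(-875 + 7*136)*(-18) = -1/(-875 + 952)*(-18) = -1/77*(-18) = 18/77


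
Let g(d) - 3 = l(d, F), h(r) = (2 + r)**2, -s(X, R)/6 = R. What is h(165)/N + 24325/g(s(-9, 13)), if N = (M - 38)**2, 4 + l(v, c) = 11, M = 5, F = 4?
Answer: 5353763/2178 ≈ 2458.1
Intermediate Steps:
s(X, R) = -6*R
l(v, c) = 7 (l(v, c) = -4 + 11 = 7)
g(d) = 10 (g(d) = 3 + 7 = 10)
N = 1089 (N = (5 - 38)**2 = (-33)**2 = 1089)
h(165)/N + 24325/g(s(-9, 13)) = (2 + 165)**2/1089 + 24325/10 = 167**2*(1/1089) + 24325*(1/10) = 27889*(1/1089) + 4865/2 = 27889/1089 + 4865/2 = 5353763/2178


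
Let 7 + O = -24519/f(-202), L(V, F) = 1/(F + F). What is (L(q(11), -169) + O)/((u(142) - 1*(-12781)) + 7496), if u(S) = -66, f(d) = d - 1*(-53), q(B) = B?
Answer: 2644913/339288794 ≈ 0.0077955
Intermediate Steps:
f(d) = 53 + d (f(d) = d + 53 = 53 + d)
L(V, F) = 1/(2*F)
O = 23476/149 (O = -7 - 24519/(53 - 202) = -7 - 24519/(-149) = -7 - 24519*(-1/149) = -7 + 24519/149 = 23476/149 ≈ 157.56)
(L(q(11), -169) + O)/((u(142) - 1*(-12781)) + 7496) = ((1/2)/(-169) + 23476/149)/((-66 - 1*(-12781)) + 7496) = ((1/2)*(-1/169) + 23476/149)/((-66 + 12781) + 7496) = (-1/338 + 23476/149)/(12715 + 7496) = (7934739/50362)/20211 = (7934739/50362)*(1/20211) = 2644913/339288794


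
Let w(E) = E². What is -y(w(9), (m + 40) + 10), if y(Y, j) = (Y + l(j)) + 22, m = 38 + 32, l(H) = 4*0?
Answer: -103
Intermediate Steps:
l(H) = 0
m = 70
y(Y, j) = 22 + Y (y(Y, j) = (Y + 0) + 22 = Y + 22 = 22 + Y)
-y(w(9), (m + 40) + 10) = -(22 + 9²) = -(22 + 81) = -1*103 = -103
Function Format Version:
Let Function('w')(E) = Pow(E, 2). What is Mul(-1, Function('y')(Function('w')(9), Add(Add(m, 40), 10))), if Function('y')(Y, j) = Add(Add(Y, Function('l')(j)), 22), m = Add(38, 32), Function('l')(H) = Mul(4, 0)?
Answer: -103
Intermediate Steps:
Function('l')(H) = 0
m = 70
Function('y')(Y, j) = Add(22, Y) (Function('y')(Y, j) = Add(Add(Y, 0), 22) = Add(Y, 22) = Add(22, Y))
Mul(-1, Function('y')(Function('w')(9), Add(Add(m, 40), 10))) = Mul(-1, Add(22, Pow(9, 2))) = Mul(-1, Add(22, 81)) = Mul(-1, 103) = -103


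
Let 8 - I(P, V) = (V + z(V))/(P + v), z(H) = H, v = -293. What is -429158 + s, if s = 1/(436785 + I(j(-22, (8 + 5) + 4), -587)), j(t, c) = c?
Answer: -25868291104688/60276847 ≈ -4.2916e+5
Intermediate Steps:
I(P, V) = 8 - 2*V/(-293 + P) (I(P, V) = 8 - (V + V)/(P - 293) = 8 - 2*V/(-293 + P))
s = 138/60276847 (s = 1/(436785 + 2*(-1172 - 1*(-587) + 4*((8 + 5) + 4))/(-293 + ((8 + 5) + 4))) = 1/(436785 + 2*(-1172 + 587 + 4*(13 + 4))/(-293 + (13 + 4))) = 1/(436785 + 2*(-1172 + 587 + 4*17)/(-293 + 17)) = 1/(436785 + 2*(-1172 + 587 + 68)/(-276)) = 1/(436785 + 2*(-1/276)*(-517)) = 1/(436785 + 517/138) = 1/(60276847/138) = 138/60276847 ≈ 2.2894e-6)
-429158 + s = -429158 + 138/60276847 = -25868291104688/60276847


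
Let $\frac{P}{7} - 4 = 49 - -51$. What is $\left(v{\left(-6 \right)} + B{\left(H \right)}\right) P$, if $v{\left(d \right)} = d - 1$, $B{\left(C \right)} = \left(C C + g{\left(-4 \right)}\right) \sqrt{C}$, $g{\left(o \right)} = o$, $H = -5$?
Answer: $-5096 + 15288 i \sqrt{5} \approx -5096.0 + 34185.0 i$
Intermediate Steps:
$B{\left(C \right)} = \sqrt{C} \left(-4 + C^{2}\right)$ ($B{\left(C \right)} = \left(C C - 4\right) \sqrt{C} = \left(C^{2} - 4\right) \sqrt{C} = \left(-4 + C^{2}\right) \sqrt{C} = \sqrt{C} \left(-4 + C^{2}\right)$)
$v{\left(d \right)} = -1 + d$ ($v{\left(d \right)} = d - 1 = -1 + d$)
$P = 728$ ($P = 28 + 7 \left(49 - -51\right) = 28 + 7 \left(49 + 51\right) = 28 + 7 \cdot 100 = 28 + 700 = 728$)
$\left(v{\left(-6 \right)} + B{\left(H \right)}\right) P = \left(\left(-1 - 6\right) + \sqrt{-5} \left(-4 + \left(-5\right)^{2}\right)\right) 728 = \left(-7 + i \sqrt{5} \left(-4 + 25\right)\right) 728 = \left(-7 + i \sqrt{5} \cdot 21\right) 728 = \left(-7 + 21 i \sqrt{5}\right) 728 = -5096 + 15288 i \sqrt{5}$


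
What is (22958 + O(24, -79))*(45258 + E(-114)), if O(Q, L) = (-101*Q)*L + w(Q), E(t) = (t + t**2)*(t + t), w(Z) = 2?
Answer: -620172010128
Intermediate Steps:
E(t) = 2*t*(t + t**2) (E(t) = (t + t**2)*(2*t) = 2*t*(t + t**2))
O(Q, L) = 2 - 101*L*Q (O(Q, L) = (-101*Q)*L + 2 = -101*L*Q + 2 = 2 - 101*L*Q)
(22958 + O(24, -79))*(45258 + E(-114)) = (22958 + (2 - 101*(-79)*24))*(45258 + 2*(-114)**2*(1 - 114)) = (22958 + (2 + 191496))*(45258 + 2*12996*(-113)) = (22958 + 191498)*(45258 - 2937096) = 214456*(-2891838) = -620172010128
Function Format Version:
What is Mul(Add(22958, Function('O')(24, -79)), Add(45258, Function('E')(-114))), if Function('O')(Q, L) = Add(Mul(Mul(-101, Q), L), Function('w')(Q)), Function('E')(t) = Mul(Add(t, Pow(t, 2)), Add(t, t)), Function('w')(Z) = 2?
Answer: -620172010128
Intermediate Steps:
Function('E')(t) = Mul(2, t, Add(t, Pow(t, 2))) (Function('E')(t) = Mul(Add(t, Pow(t, 2)), Mul(2, t)) = Mul(2, t, Add(t, Pow(t, 2))))
Function('O')(Q, L) = Add(2, Mul(-101, L, Q)) (Function('O')(Q, L) = Add(Mul(Mul(-101, Q), L), 2) = Add(Mul(-101, L, Q), 2) = Add(2, Mul(-101, L, Q)))
Mul(Add(22958, Function('O')(24, -79)), Add(45258, Function('E')(-114))) = Mul(Add(22958, Add(2, Mul(-101, -79, 24))), Add(45258, Mul(2, Pow(-114, 2), Add(1, -114)))) = Mul(Add(22958, Add(2, 191496)), Add(45258, Mul(2, 12996, -113))) = Mul(Add(22958, 191498), Add(45258, -2937096)) = Mul(214456, -2891838) = -620172010128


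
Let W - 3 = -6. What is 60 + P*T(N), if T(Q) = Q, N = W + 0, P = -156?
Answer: 528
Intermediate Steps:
W = -3 (W = 3 - 6 = -3)
N = -3 (N = -3 + 0 = -3)
60 + P*T(N) = 60 - 156*(-3) = 60 + 468 = 528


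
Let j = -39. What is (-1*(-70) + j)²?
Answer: 961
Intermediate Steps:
(-1*(-70) + j)² = (-1*(-70) - 39)² = (70 - 39)² = 31² = 961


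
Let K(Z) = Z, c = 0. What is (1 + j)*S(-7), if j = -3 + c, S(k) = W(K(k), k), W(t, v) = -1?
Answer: 2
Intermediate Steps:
S(k) = -1
j = -3 (j = -3 + 0 = -3)
(1 + j)*S(-7) = (1 - 3)*(-1) = -2*(-1) = 2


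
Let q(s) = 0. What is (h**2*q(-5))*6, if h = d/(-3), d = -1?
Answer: 0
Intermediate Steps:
h = 1/3 (h = -1/(-3) = -1*(-1/3) = 1/3 ≈ 0.33333)
(h**2*q(-5))*6 = ((1/3)**2*0)*6 = ((1/9)*0)*6 = 0*6 = 0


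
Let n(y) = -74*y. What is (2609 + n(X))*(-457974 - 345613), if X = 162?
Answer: 7536842473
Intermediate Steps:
(2609 + n(X))*(-457974 - 345613) = (2609 - 74*162)*(-457974 - 345613) = (2609 - 11988)*(-803587) = -9379*(-803587) = 7536842473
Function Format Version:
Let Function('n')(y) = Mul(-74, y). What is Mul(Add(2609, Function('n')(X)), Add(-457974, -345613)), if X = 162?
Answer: 7536842473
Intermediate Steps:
Mul(Add(2609, Function('n')(X)), Add(-457974, -345613)) = Mul(Add(2609, Mul(-74, 162)), Add(-457974, -345613)) = Mul(Add(2609, -11988), -803587) = Mul(-9379, -803587) = 7536842473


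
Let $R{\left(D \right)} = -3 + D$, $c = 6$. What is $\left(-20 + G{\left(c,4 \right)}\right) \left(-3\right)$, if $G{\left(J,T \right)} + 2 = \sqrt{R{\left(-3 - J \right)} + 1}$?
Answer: $66 - 3 i \sqrt{11} \approx 66.0 - 9.9499 i$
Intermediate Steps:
$G{\left(J,T \right)} = -2 + \sqrt{-5 - J}$ ($G{\left(J,T \right)} = -2 + \sqrt{\left(-3 - \left(3 + J\right)\right) + 1} = -2 + \sqrt{\left(-6 - J\right) + 1} = -2 + \sqrt{-5 - J}$)
$\left(-20 + G{\left(c,4 \right)}\right) \left(-3\right) = \left(-20 - \left(2 - \sqrt{-5 - 6}\right)\right) \left(-3\right) = \left(-20 - \left(2 - \sqrt{-11}\right)\right) \left(-3\right) = \left(-20 - \left(2 - i \sqrt{11}\right)\right) \left(-3\right) = \left(-22 + i \sqrt{11}\right) \left(-3\right) = 66 - 3 i \sqrt{11}$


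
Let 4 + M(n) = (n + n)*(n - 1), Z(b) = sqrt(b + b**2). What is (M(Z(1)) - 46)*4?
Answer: -184 - 8*sqrt(2) ≈ -195.31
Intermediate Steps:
M(n) = -4 + 2*n*(-1 + n) (M(n) = -4 + (n + n)*(n - 1) = -4 + (2*n)*(-1 + n) = -4 + 2*n*(-1 + n))
(M(Z(1)) - 46)*4 = ((-4 - 2*sqrt(1 + 1) + 2*(sqrt(1*(1 + 1)))**2) - 46)*4 = ((-4 - 2*sqrt(2) + 2*(sqrt(1*2))**2) - 46)*4 = ((-4 - 2*sqrt(2) + 2*(sqrt(2))**2) - 46)*4 = ((-4 - 2*sqrt(2) + 2*2) - 46)*4 = ((-4 - 2*sqrt(2) + 4) - 46)*4 = (-2*sqrt(2) - 46)*4 = (-46 - 2*sqrt(2))*4 = -184 - 8*sqrt(2)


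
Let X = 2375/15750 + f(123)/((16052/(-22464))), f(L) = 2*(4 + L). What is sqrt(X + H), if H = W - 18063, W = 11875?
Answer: I*sqrt(185880740417302)/168546 ≈ 80.891*I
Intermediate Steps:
f(L) = 8 + 2*L
X = -179658217/505638 (X = 2375/15750 + (8 + 2*123)/((16052/(-22464))) = 2375*(1/15750) + (8 + 246)/((16052*(-1/22464))) = 19/126 + 254/(-4013/5616) = 19/126 + 254*(-5616/4013) = 19/126 - 1426464/4013 = -179658217/505638 ≈ -355.31)
H = -6188 (H = 11875 - 18063 = -6188)
sqrt(X + H) = sqrt(-179658217/505638 - 6188) = sqrt(-3308546161/505638) = I*sqrt(185880740417302)/168546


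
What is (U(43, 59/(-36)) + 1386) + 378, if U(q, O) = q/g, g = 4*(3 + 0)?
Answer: 21211/12 ≈ 1767.6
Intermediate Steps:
g = 12 (g = 4*3 = 12)
U(q, O) = q/12
(U(43, 59/(-36)) + 1386) + 378 = ((1/12)*43 + 1386) + 378 = (43/12 + 1386) + 378 = 16675/12 + 378 = 21211/12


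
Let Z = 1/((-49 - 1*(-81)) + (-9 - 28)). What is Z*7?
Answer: -7/5 ≈ -1.4000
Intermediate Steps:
Z = -1/5 (Z = 1/((-49 + 81) - 37) = 1/(32 - 37) = 1/(-5) = -1/5 ≈ -0.20000)
Z*7 = -1/5*7 = -7/5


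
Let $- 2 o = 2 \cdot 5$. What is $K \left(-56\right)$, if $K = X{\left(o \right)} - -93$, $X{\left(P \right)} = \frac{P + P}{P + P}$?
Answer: $-5264$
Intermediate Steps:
$o = -5$ ($o = - \frac{2 \cdot 5}{2} = \left(- \frac{1}{2}\right) 10 = -5$)
$X{\left(P \right)} = 1$ ($X{\left(P \right)} = \frac{2 P}{2 P} = 2 P \frac{1}{2 P} = 1$)
$K = 94$ ($K = 1 - -93 = 1 + 93 = 94$)
$K \left(-56\right) = 94 \left(-56\right) = -5264$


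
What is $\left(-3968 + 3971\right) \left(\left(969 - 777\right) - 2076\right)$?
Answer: $-5652$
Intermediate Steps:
$\left(-3968 + 3971\right) \left(\left(969 - 777\right) - 2076\right) = 3 \left(192 - 2076\right) = 3 \left(-1884\right) = -5652$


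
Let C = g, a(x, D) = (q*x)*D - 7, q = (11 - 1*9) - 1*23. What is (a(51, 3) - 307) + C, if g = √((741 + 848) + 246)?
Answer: -3527 + √1835 ≈ -3484.2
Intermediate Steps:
g = √1835 (g = √(1589 + 246) = √1835 ≈ 42.837)
q = -21 (q = (11 - 9) - 23 = 2 - 23 = -21)
a(x, D) = -7 - 21*D*x (a(x, D) = (-21*x)*D - 7 = -21*D*x - 7 = -7 - 21*D*x)
C = √1835 ≈ 42.837
(a(51, 3) - 307) + C = ((-7 - 21*3*51) - 307) + √1835 = ((-7 - 3213) - 307) + √1835 = (-3220 - 307) + √1835 = -3527 + √1835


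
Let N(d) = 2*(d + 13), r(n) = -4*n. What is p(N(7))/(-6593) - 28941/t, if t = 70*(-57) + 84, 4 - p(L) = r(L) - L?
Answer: 63337063/8584086 ≈ 7.3784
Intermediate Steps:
N(d) = 26 + 2*d (N(d) = 2*(13 + d) = 26 + 2*d)
p(L) = 4 + 5*L (p(L) = 4 - (-4*L - L) = 4 - (-5)*L = 4 + 5*L)
t = -3906 (t = -3990 + 84 = -3906)
p(N(7))/(-6593) - 28941/t = (4 + 5*(26 + 2*7))/(-6593) - 28941/(-3906) = (4 + 5*(26 + 14))*(-1/6593) - 28941*(-1/3906) = (4 + 5*40)*(-1/6593) + 9647/1302 = (4 + 200)*(-1/6593) + 9647/1302 = 204*(-1/6593) + 9647/1302 = -204/6593 + 9647/1302 = 63337063/8584086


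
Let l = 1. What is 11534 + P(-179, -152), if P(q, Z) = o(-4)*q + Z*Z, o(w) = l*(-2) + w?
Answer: 35712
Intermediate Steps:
o(w) = -2 + w (o(w) = 1*(-2) + w = -2 + w)
P(q, Z) = Z² - 6*q (P(q, Z) = (-2 - 4)*q + Z*Z = -6*q + Z² = Z² - 6*q)
11534 + P(-179, -152) = 11534 + ((-152)² - 6*(-179)) = 11534 + (23104 + 1074) = 11534 + 24178 = 35712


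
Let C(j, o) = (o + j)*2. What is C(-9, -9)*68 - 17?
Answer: -2465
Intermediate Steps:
C(j, o) = 2*j + 2*o (C(j, o) = (j + o)*2 = 2*j + 2*o)
C(-9, -9)*68 - 17 = (2*(-9) + 2*(-9))*68 - 17 = (-18 - 18)*68 - 17 = -36*68 - 17 = -2448 - 17 = -2465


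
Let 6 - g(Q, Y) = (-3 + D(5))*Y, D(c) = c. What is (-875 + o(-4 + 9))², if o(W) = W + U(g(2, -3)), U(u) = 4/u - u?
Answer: 6996025/9 ≈ 7.7734e+5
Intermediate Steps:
g(Q, Y) = 6 - 2*Y (g(Q, Y) = 6 - (-3 + 5)*Y = 6 - 2*Y)
U(u) = -u + 4/u
o(W) = -35/3 + W (o(W) = W + (-(6 - 2*(-3)) + 4/(6 - 2*(-3))) = W + (-(6 + 6) + 4/(6 + 6)) = W + (-1*12 + 4/12) = W + (-12 + 4*(1/12)) = W + (-12 + ⅓) = W - 35/3 = -35/3 + W)
(-875 + o(-4 + 9))² = (-875 + (-35/3 + (-4 + 9)))² = (-875 + (-35/3 + 5))² = (-875 - 20/3)² = (-2645/3)² = 6996025/9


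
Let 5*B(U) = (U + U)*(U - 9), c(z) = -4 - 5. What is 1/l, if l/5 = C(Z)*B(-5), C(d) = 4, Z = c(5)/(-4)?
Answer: 1/560 ≈ 0.0017857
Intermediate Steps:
c(z) = -9
B(U) = 2*U*(-9 + U)/5 (B(U) = ((U + U)*(U - 9))/5 = ((2*U)*(-9 + U))/5 = (2*U*(-9 + U))/5 = 2*U*(-9 + U)/5)
Z = 9/4 (Z = -9/(-4) = -9*(-¼) = 9/4 ≈ 2.2500)
l = 560 (l = 5*(4*((⅖)*(-5)*(-9 - 5))) = 5*(4*((⅖)*(-5)*(-14))) = 5*(4*28) = 5*112 = 560)
1/l = 1/560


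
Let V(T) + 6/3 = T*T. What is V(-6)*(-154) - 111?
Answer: -5347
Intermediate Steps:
V(T) = -2 + T**2 (V(T) = -2 + T*T = -2 + T**2)
V(-6)*(-154) - 111 = (-2 + (-6)**2)*(-154) - 111 = (-2 + 36)*(-154) - 111 = 34*(-154) - 111 = -5236 - 111 = -5347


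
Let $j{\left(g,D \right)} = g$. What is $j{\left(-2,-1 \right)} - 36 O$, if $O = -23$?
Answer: $826$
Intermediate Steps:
$j{\left(-2,-1 \right)} - 36 O = -2 - -828 = -2 + 828 = 826$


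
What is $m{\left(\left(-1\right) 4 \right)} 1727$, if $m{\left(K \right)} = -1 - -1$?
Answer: $0$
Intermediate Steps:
$m{\left(K \right)} = 0$ ($m{\left(K \right)} = -1 + 1 = 0$)
$m{\left(\left(-1\right) 4 \right)} 1727 = 0 \cdot 1727 = 0$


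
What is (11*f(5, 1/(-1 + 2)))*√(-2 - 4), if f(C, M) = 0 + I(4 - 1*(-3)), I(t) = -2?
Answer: -22*I*√6 ≈ -53.889*I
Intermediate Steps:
f(C, M) = -2 (f(C, M) = 0 - 2 = -2)
(11*f(5, 1/(-1 + 2)))*√(-2 - 4) = (11*(-2))*√(-2 - 4) = -22*I*√6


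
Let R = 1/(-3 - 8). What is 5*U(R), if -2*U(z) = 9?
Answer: -45/2 ≈ -22.500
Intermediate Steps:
R = -1/11 (R = 1/(-11) = -1/11 ≈ -0.090909)
U(z) = -9/2 (U(z) = -½*9 = -9/2)
5*U(R) = 5*(-9/2) = -45/2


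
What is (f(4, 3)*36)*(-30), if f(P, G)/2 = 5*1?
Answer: -10800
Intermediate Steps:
f(P, G) = 10 (f(P, G) = 2*(5*1) = 2*5 = 10)
(f(4, 3)*36)*(-30) = (10*36)*(-30) = 360*(-30) = -10800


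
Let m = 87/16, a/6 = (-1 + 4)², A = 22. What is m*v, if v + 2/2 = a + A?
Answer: 6525/16 ≈ 407.81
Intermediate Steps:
a = 54 (a = 6*(-1 + 4)² = 6*3² = 6*9 = 54)
m = 87/16 (m = 87*(1/16) = 87/16 ≈ 5.4375)
v = 75 (v = -1 + (54 + 22) = -1 + 76 = 75)
m*v = (87/16)*75 = 6525/16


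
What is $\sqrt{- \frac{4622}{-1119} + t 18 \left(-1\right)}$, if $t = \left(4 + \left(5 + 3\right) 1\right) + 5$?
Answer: $\frac{8 i \sqrt{5906082}}{1119} \approx 17.374 i$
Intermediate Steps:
$t = 17$ ($t = \left(4 + 8 \cdot 1\right) + 5 = \left(4 + 8\right) + 5 = 12 + 5 = 17$)
$\sqrt{- \frac{4622}{-1119} + t 18 \left(-1\right)} = \sqrt{- \frac{4622}{-1119} + 17 \cdot 18 \left(-1\right)} = \sqrt{\left(-4622\right) \left(- \frac{1}{1119}\right) + 306 \left(-1\right)} = \sqrt{\frac{4622}{1119} - 306} = \sqrt{- \frac{337792}{1119}} = \frac{8 i \sqrt{5906082}}{1119}$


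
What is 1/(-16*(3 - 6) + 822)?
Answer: 1/870 ≈ 0.0011494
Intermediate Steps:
1/(-16*(3 - 6) + 822) = 1/(-16*(-3) + 822) = 1/(48 + 822) = 1/870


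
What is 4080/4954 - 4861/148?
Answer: -11738777/366596 ≈ -32.021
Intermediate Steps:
4080/4954 - 4861/148 = 4080*(1/4954) - 4861*1/148 = 2040/2477 - 4861/148 = -11738777/366596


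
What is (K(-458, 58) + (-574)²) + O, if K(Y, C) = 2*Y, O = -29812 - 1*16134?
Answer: 282614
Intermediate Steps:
O = -45946 (O = -29812 - 16134 = -45946)
(K(-458, 58) + (-574)²) + O = (2*(-458) + (-574)²) - 45946 = (-916 + 329476) - 45946 = 328560 - 45946 = 282614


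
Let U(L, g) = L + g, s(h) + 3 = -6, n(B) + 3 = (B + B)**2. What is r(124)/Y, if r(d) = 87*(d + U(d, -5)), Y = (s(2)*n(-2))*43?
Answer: -2349/559 ≈ -4.2021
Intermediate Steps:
n(B) = -3 + 4*B**2 (n(B) = -3 + (B + B)**2 = -3 + (2*B)**2 = -3 + 4*B**2)
s(h) = -9 (s(h) = -3 - 6 = -9)
Y = -5031 (Y = -9*(-3 + 4*(-2)**2)*43 = -9*(-3 + 4*4)*43 = -9*(-3 + 16)*43 = -9*13*43 = -117*43 = -5031)
r(d) = -435 + 174*d (r(d) = 87*(d + (d - 5)) = 87*(d + (-5 + d)) = 87*(-5 + 2*d) = -435 + 174*d)
r(124)/Y = (-435 + 174*124)/(-5031) = (-435 + 21576)*(-1/5031) = 21141*(-1/5031) = -2349/559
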